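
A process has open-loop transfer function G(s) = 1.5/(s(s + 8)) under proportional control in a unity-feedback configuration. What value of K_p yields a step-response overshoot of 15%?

K_p = 39.9

From %OS = 100·exp(−πζ/√(1−ζ²)) = 15%, ζ = −ln(0.15)/√(π²+ln²(0.15)) = 0.5169.
Characteristic equation s² + 8s + 1.5K_p = 0 gives ζ = 8/(2√(1.5K_p)).
Setting ζ = 0.5169: √(1.5K_p) = 8/(2·0.5169) = 7.738, so K_p = 59.88/1.5 = 39.9.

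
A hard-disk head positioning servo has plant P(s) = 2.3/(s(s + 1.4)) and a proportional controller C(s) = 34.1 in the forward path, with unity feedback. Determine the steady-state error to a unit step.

The open loop C(s)P(s) has a pole at the origin (type 1), so the static position error constant is infinite and e_ss = 1/(1+∞) = 0.

0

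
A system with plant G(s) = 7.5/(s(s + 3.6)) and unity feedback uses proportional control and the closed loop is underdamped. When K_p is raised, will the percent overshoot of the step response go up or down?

increase

ζ = 3.6/(2√(7.5K_p)) decreases as K_p grows; lower damping means more overshoot.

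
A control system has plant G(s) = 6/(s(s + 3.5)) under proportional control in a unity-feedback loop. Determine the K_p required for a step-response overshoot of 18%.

From %OS = 100·exp(−πζ/√(1−ζ²)) = 18%, ζ = −ln(0.18)/√(π²+ln²(0.18)) = 0.4791.
Characteristic equation s² + 3.5s + 6K_p = 0 gives ζ = 3.5/(2√(6K_p)).
Setting ζ = 0.4791: √(6K_p) = 3.5/(2·0.4791) = 3.653, so K_p = 13.34/6 = 2.22.

K_p = 2.22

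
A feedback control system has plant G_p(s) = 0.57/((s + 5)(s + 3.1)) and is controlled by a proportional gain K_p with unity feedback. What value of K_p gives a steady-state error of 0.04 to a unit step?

Steady-state error for a unit step on this type-0 loop is 1/(1 + K_p·G_p(0)).
G_p(0) = 0.03677. Require 1/(1 + K_p·0.03677) = 0.04, so 1 + 0.03677·K_p = 25.
K_p = (25 − 1)/0.03677 = 653.

K_p = 653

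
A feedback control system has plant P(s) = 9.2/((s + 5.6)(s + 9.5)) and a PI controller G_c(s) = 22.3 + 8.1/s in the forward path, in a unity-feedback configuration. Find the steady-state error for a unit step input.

The open loop G_c(s)P(s) has a pole at the origin (type 1), so the static position error constant is infinite and e_ss = 1/(1+∞) = 0.

0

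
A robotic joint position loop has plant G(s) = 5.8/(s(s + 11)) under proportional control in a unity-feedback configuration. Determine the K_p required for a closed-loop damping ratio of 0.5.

K_p = 20.9

Closed-loop characteristic equation: s² + 11s + K_p·5.8 = 0.
So ω_n = √(5.8K_p) and 2ζω_n = 11, giving ζ = 11/(2√(5.8K_p)).
Setting ζ = 0.5: √(5.8K_p) = 11/(2·0.5) = 11, so K_p = 121/5.8 = 20.9.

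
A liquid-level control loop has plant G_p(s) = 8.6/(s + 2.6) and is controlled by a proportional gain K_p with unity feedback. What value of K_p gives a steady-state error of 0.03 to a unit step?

K_p = 9.78

The loop is type 0, so e_ss(step) = 1/(1 + K_pos) with K_pos = K_p·G_p(0).
G_p(0) = 3.308. Require 1/(1 + K_p·3.308) = 0.03, so 1 + 3.308·K_p = 33.33.
K_p = (33.33 − 1)/3.308 = 9.78.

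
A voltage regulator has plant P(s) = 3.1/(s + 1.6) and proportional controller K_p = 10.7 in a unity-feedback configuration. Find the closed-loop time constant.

τ = 0.0288 s

Closed-loop transfer function: T(s) = K_p·P(s)/(1 + K_p·P(s)) = 33.17/(s + 1.6 + 33.17) = 33.17/(s + 34.77).
Time constant τ = 1/34.77 = 0.0288 s.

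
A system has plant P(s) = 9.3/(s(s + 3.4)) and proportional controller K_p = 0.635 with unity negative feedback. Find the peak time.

T_p = 1.81 s

Closed-loop characteristic equation: s² + 3.4s + 5.906 = 0, so ω_n = 2.43 rad/s and ζ = 3.4/(2·2.43) = 0.6996.
Damped frequency ω_d = ω_n√(1−ζ²) = 1.737 rad/s, so peak time T_p = π/ω_d = 1.81 s.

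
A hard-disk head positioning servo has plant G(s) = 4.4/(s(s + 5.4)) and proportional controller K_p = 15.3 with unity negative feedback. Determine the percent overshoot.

The closed-loop denominator s² + 5.4s + 67.32 gives ω_n = √67.32 = 8.205 and ζ = 5.4/(2ω_n) = 0.3291.
%OS = 100·exp(−πζ/√(1−ζ²)) = 100·exp(−π·0.3291/√0.8917) = 33.5%.

33.5%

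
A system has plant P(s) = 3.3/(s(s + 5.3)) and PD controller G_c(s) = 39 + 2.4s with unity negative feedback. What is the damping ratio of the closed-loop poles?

Forward path: (39 + 2.4s)·3.3/(s(s+5.3)). The closed-loop characteristic equation is s² + (5.3 + 3.3·2.4)s + 3.3·39 = 0.
That is s² + 13.22s + 128.7 = 0, so ω_n = 11.34 rad/s and ζ = 13.22/(2·11.34) = 0.5827.

ζ = 0.583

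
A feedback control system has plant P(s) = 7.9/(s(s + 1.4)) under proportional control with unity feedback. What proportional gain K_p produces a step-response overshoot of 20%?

From %OS = 100·exp(−πζ/√(1−ζ²)) = 20%, ζ = −ln(0.2)/√(π²+ln²(0.2)) = 0.4559.
Characteristic equation s² + 1.4s + 7.9K_p = 0 gives ζ = 1.4/(2√(7.9K_p)).
Setting ζ = 0.4559: √(7.9K_p) = 1.4/(2·0.4559) = 1.535, so K_p = 2.357/7.9 = 0.298.

K_p = 0.298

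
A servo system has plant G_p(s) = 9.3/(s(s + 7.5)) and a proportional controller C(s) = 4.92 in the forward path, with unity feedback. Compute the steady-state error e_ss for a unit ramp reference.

The loop has one pole at the origin (type 1). Velocity error constant K_v = lim_{s→0} s·C(s)G_p(s) = 4.92·9.3/7.5 = 6.101.
Steady-state error to a unit ramp: e_ss = 1/K_v = 0.164.

0.164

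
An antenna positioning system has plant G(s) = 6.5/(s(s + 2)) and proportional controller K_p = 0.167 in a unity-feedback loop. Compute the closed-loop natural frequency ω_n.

ω_n = 1.04 rad/s

1 + K_p·G(s) = 0 gives s² + 2s + 1.086 = 0.
Matching s² + 2ζω_n s + ω_n²: ω_n = √1.086 = 1.042 rad/s and 2ζω_n = 2, so ζ = 2/(2·1.042) = 0.96.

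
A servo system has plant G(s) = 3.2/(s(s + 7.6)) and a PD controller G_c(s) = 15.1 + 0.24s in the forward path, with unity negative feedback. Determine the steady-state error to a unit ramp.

The loop has one pole at the origin (type 1). Velocity error constant K_v = lim_{s→0} s·G_c(s)G(s) = 15.1·3.2/7.6 = 6.358.
Steady-state error to a unit ramp: e_ss = 1/K_v = 0.157.

0.157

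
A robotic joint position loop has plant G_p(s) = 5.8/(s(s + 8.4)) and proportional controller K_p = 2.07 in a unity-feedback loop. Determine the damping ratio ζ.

The closed-loop denominator is s(s+8.4) + 2.07·5.8 = s² + 8.4s + 12.01.
So ω_n² = 12.01 ⇒ ω_n = 3.465 rad/s, and ζ = 8.4/(2ω_n) = 1.21.

ζ = 1.21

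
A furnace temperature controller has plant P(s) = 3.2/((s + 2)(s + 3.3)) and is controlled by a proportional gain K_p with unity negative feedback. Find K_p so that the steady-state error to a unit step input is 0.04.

Steady-state error for a unit step on this type-0 loop is 1/(1 + K_p·P(0)).
P(0) = 0.4848. Require 1/(1 + K_p·0.4848) = 0.04, so 1 + 0.4848·K_p = 25.
K_p = (25 − 1)/0.4848 = 49.5.

K_p = 49.5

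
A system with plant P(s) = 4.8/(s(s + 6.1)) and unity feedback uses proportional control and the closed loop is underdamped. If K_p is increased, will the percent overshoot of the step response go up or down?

increase

ζ = 6.1/(2√(4.8K_p)) decreases as K_p grows; lower damping means more overshoot.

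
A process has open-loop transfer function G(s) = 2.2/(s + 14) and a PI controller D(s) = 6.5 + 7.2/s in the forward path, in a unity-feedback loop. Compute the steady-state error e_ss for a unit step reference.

0

The open loop D(s)G(s) has a pole at the origin (type 1), so the static position error constant is infinite and e_ss = 1/(1+∞) = 0.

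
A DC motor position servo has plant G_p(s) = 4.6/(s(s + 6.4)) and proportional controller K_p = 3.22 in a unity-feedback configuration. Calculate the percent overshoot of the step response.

0.908%

From 1 + K_pG_p(s) = 0: s² + 6.4s + 14.81 = 0 ⇒ ω_n = 3.849, ζ = 0.8315.
%OS = 100·exp(−πζ/√(1−ζ²)) = 100·exp(−π·0.8315/√0.3087) = 0.908%.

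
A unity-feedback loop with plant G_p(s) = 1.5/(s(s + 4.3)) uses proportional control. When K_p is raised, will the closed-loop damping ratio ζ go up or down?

decrease

ζ = 4.3/(2√(1.5K_p)); increasing K_p raises the denominator, so ζ falls.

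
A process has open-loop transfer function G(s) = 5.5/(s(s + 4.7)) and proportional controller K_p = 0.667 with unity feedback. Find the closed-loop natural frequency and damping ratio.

With unity feedback the closed-loop characteristic equation is s² + 4.7s + 0.667·5.5 = s² + 4.7s + 3.669 = 0.
Matching s² + 2ζω_n s + ω_n²: ω_n = √3.669 = 1.915 rad/s and 2ζω_n = 4.7, so ζ = 4.7/(2·1.915) = 1.23.

ω_n = 1.92 rad/s, ζ = 1.23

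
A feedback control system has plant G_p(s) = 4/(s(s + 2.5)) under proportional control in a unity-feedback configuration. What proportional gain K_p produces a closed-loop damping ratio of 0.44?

K_p = 2.02

Closed-loop characteristic equation: s² + 2.5s + K_p·4 = 0.
So ω_n = √(4K_p) and 2ζω_n = 2.5, giving ζ = 2.5/(2√(4K_p)).
Setting ζ = 0.44: √(4K_p) = 2.5/(2·0.44) = 2.841, so K_p = 8.071/4 = 2.02.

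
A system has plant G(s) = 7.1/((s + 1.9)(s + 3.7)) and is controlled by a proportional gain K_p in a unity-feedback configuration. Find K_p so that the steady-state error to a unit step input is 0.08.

K_p = 11.4

Steady-state error for a unit step on this type-0 loop is 1/(1 + K_p·G(0)).
G(0) = 1.01. Require 1/(1 + K_p·1.01) = 0.08, so 1 + 1.01·K_p = 12.5.
K_p = (12.5 − 1)/1.01 = 11.4.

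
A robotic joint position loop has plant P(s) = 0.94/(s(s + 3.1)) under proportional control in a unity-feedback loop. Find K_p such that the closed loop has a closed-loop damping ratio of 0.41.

Closed-loop characteristic equation: s² + 3.1s + K_p·0.94 = 0.
So ω_n = √(0.94K_p) and 2ζω_n = 3.1, giving ζ = 3.1/(2√(0.94K_p)).
Setting ζ = 0.41: √(0.94K_p) = 3.1/(2·0.41) = 3.78, so K_p = 14.29/0.94 = 15.2.

K_p = 15.2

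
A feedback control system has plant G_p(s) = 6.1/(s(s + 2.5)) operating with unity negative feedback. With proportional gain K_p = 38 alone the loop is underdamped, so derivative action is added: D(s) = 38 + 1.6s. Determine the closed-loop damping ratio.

Forward path: (38 + 1.6s)·6.1/(s(s+2.5)). The closed-loop characteristic equation is s² + (2.5 + 6.1·1.6)s + 6.1·38 = 0.
That is s² + 12.26s + 231.8 = 0, so ω_n = 15.22 rad/s and ζ = 12.26/(2·15.22) = 0.4026.

ζ = 0.403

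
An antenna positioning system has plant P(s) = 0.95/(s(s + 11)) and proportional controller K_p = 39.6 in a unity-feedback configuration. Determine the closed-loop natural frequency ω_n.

ω_n = 6.13 rad/s

1 + K_p·P(s) = 0 gives s² + 11s + 37.62 = 0.
Matching s² + 2ζω_n s + ω_n²: ω_n = √37.62 = 6.134 rad/s and 2ζω_n = 11, so ζ = 11/(2·6.134) = 0.897.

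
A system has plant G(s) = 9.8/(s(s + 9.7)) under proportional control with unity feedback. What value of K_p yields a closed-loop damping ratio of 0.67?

Closed-loop characteristic equation: s² + 9.7s + K_p·9.8 = 0.
So ω_n = √(9.8K_p) and 2ζω_n = 9.7, giving ζ = 9.7/(2√(9.8K_p)).
Setting ζ = 0.67: √(9.8K_p) = 9.7/(2·0.67) = 7.239, so K_p = 52.4/9.8 = 5.35.

K_p = 5.35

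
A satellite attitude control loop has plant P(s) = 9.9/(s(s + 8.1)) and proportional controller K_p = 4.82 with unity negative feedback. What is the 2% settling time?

T_s ≈ 0.988 s

From 1 + K_pP(s) = 0: s² + 8.1s + 47.72 = 0 ⇒ ω_n = 6.908, ζ = 0.5863.
2% settling time T_s ≈ 4/(ζω_n) = 4/4.05 = 0.988 s.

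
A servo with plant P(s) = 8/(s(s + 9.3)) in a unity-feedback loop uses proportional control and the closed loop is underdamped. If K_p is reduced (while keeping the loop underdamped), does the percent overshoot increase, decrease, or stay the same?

ζ = 9.3/(2√(8K_p)) rises as K_p falls; higher damping means less overshoot.

decrease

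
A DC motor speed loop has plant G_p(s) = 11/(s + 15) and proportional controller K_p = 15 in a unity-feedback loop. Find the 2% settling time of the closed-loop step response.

Closed-loop transfer function: T(s) = K_p·G_p(s)/(1 + K_p·G_p(s)) = 165/(s + 15 + 165) = 165/(s + 180).
Time constant τ = 1/180 = 0.005556 s, so the 2% settling time is about 4τ = 0.0222 s.

T_s ≈ 0.0222 s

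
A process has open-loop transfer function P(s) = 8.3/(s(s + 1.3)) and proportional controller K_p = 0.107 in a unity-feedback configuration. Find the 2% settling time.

T_s ≈ 6.15 s

The closed-loop denominator s² + 1.3s + 0.8881 gives ω_n = √0.8881 = 0.9424 and ζ = 1.3/(2ω_n) = 0.6897.
2% settling time T_s ≈ 4/(ζω_n) = 4/0.65 = 6.15 s.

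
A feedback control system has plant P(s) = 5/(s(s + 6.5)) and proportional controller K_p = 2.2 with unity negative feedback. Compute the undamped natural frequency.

ω_n = 3.32 rad/s

The closed-loop denominator is s(s+6.5) + 2.2·5 = s² + 6.5s + 11.
Matching s² + 2ζω_n s + ω_n²: ω_n = √11 = 3.317 rad/s and 2ζω_n = 6.5, so ζ = 6.5/(2·3.317) = 0.98.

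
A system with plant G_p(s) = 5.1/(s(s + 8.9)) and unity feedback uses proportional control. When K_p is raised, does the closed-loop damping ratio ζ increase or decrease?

ζ = 8.9/(2√(5.1K_p)); increasing K_p raises the denominator, so ζ falls.

decrease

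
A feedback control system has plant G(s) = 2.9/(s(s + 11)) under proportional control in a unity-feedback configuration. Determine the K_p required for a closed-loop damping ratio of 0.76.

Closed-loop characteristic equation: s² + 11s + K_p·2.9 = 0.
So ω_n = √(2.9K_p) and 2ζω_n = 11, giving ζ = 11/(2√(2.9K_p)).
Setting ζ = 0.76: √(2.9K_p) = 11/(2·0.76) = 7.237, so K_p = 52.37/2.9 = 18.1.

K_p = 18.1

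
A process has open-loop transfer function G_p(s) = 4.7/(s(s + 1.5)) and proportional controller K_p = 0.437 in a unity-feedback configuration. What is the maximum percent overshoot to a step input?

14.5%

From 1 + K_pG_p(s) = 0: s² + 1.5s + 2.054 = 0 ⇒ ω_n = 1.433, ζ = 0.5233.
%OS = 100·exp(−πζ/√(1−ζ²)) = 100·exp(−π·0.5233/√0.7261) = 14.5%.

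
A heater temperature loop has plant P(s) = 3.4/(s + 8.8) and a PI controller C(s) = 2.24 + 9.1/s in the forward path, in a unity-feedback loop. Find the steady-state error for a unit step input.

The open loop C(s)P(s) has a pole at the origin (type 1), so the static position error constant is infinite and e_ss = 1/(1+∞) = 0.

0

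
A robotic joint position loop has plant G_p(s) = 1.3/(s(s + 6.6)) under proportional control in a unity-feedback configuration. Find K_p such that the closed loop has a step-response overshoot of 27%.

From %OS = 100·exp(−πζ/√(1−ζ²)) = 27%, ζ = −ln(0.27)/√(π²+ln²(0.27)) = 0.3847.
Characteristic equation s² + 6.6s + 1.3K_p = 0 gives ζ = 6.6/(2√(1.3K_p)).
Setting ζ = 0.3847: √(1.3K_p) = 6.6/(2·0.3847) = 8.578, so K_p = 73.58/1.3 = 56.6.

K_p = 56.6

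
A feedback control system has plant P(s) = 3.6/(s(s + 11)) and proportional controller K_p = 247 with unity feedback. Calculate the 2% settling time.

Closed-loop characteristic equation: s² + 11s + 889.2 = 0, so ω_n = 29.82 rad/s and ζ = 11/(2·29.82) = 0.1844.
2% settling time T_s ≈ 4/(ζω_n) = 4/5.5 = 0.727 s.

T_s ≈ 0.727 s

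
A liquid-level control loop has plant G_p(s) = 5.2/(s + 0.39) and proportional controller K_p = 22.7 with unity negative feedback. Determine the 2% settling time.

Closed-loop transfer function: T(s) = K_p·G_p(s)/(1 + K_p·G_p(s)) = 118/(s + 0.39 + 118) = 118/(s + 118.4).
Time constant τ = 1/118.4 = 0.008444 s, so the 2% settling time is about 4τ = 0.0338 s.

T_s ≈ 0.0338 s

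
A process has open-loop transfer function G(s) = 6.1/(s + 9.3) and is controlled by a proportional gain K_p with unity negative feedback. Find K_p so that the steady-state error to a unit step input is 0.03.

Steady-state error for a unit step on this type-0 loop is 1/(1 + K_p·G(0)).
G(0) = 0.6559. Require 1/(1 + K_p·0.6559) = 0.03, so 1 + 0.6559·K_p = 33.33.
K_p = (33.33 − 1)/0.6559 = 49.3.

K_p = 49.3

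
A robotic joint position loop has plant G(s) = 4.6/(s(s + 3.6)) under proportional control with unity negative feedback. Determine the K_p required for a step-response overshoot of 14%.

From %OS = 100·exp(−πζ/√(1−ζ²)) = 14%, ζ = −ln(0.14)/√(π²+ln²(0.14)) = 0.5305.
Characteristic equation s² + 3.6s + 4.6K_p = 0 gives ζ = 3.6/(2√(4.6K_p)).
Setting ζ = 0.5305: √(4.6K_p) = 3.6/(2·0.5305) = 3.393, so K_p = 11.51/4.6 = 2.5.

K_p = 2.5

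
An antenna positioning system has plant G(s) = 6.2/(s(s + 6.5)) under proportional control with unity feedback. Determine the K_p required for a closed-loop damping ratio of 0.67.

K_p = 3.8

Closed-loop characteristic equation: s² + 6.5s + K_p·6.2 = 0.
So ω_n = √(6.2K_p) and 2ζω_n = 6.5, giving ζ = 6.5/(2√(6.2K_p)).
Setting ζ = 0.67: √(6.2K_p) = 6.5/(2·0.67) = 4.851, so K_p = 23.53/6.2 = 3.8.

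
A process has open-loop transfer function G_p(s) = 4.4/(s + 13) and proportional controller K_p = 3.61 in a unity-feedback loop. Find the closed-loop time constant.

τ = 0.0346 s

Closed-loop transfer function: T(s) = K_p·G_p(s)/(1 + K_p·G_p(s)) = 15.88/(s + 13 + 15.88) = 15.88/(s + 28.88).
Time constant τ = 1/28.88 = 0.0346 s.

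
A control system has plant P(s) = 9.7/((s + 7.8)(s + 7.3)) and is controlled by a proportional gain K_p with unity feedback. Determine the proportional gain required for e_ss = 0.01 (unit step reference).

Steady-state error for a unit step on this type-0 loop is 1/(1 + K_p·P(0)).
P(0) = 0.1704. Require 1/(1 + K_p·0.1704) = 0.01, so 1 + 0.1704·K_p = 100.
K_p = (100 − 1)/0.1704 = 581.

K_p = 581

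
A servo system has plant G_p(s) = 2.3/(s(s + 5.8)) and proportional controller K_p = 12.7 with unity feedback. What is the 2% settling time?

T_s ≈ 1.38 s

The closed-loop denominator s² + 5.8s + 29.21 gives ω_n = √29.21 = 5.405 and ζ = 5.8/(2ω_n) = 0.5366.
2% settling time T_s ≈ 4/(ζω_n) = 4/2.9 = 1.38 s.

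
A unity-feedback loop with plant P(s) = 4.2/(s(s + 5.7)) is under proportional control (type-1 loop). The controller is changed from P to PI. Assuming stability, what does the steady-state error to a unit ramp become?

0

The integrator raises the loop to type 2, so K_v → ∞ and e_ss to a ramp is zero.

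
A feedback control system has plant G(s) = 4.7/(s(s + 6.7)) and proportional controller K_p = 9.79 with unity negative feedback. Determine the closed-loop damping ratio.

ζ = 0.494

With unity feedback the closed-loop characteristic equation is s² + 6.7s + 9.79·4.7 = s² + 6.7s + 46.01 = 0.
Matching s² + 2ζω_n s + ω_n²: ω_n = √46.01 = 6.783 rad/s and 2ζω_n = 6.7, so ζ = 6.7/(2·6.783) = 0.494.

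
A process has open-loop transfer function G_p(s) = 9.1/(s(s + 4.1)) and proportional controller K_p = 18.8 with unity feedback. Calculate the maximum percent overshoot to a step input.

60.7%

The closed-loop denominator s² + 4.1s + 171.1 gives ω_n = √171.1 = 13.08 and ζ = 4.1/(2ω_n) = 0.1567.
%OS = 100·exp(−πζ/√(1−ζ²)) = 100·exp(−π·0.1567/√0.9754) = 60.7%.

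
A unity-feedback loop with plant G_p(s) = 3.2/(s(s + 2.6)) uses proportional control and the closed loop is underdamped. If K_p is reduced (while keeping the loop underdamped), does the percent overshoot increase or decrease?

decrease

ζ = 2.6/(2√(3.2K_p)) rises as K_p falls; higher damping means less overshoot.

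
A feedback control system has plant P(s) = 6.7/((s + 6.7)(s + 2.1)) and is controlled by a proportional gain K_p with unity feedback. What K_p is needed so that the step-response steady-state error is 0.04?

The loop is type 0, so e_ss(step) = 1/(1 + K_pos) with K_pos = K_p·P(0).
P(0) = 0.4762. Require 1/(1 + K_p·0.4762) = 0.04, so 1 + 0.4762·K_p = 25.
K_p = (25 − 1)/0.4762 = 50.4.

K_p = 50.4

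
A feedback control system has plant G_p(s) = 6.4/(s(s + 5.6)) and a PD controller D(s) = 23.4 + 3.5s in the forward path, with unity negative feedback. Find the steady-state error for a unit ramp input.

The loop has one pole at the origin (type 1). Velocity error constant K_v = lim_{s→0} s·D(s)G_p(s) = 23.4·6.4/5.6 = 26.74.
Steady-state error to a unit ramp: e_ss = 1/K_v = 0.0374.

0.0374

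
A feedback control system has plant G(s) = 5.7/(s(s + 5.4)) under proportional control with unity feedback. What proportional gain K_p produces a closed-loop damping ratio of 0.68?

Closed-loop characteristic equation: s² + 5.4s + K_p·5.7 = 0.
So ω_n = √(5.7K_p) and 2ζω_n = 5.4, giving ζ = 5.4/(2√(5.7K_p)).
Setting ζ = 0.68: √(5.7K_p) = 5.4/(2·0.68) = 3.971, so K_p = 15.77/5.7 = 2.77.

K_p = 2.77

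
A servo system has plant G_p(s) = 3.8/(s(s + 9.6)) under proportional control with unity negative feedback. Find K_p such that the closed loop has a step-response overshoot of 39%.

From %OS = 100·exp(−πζ/√(1−ζ²)) = 39%, ζ = −ln(0.39)/√(π²+ln²(0.39)) = 0.2871.
Characteristic equation s² + 9.6s + 3.8K_p = 0 gives ζ = 9.6/(2√(3.8K_p)).
Setting ζ = 0.2871: √(3.8K_p) = 9.6/(2·0.2871) = 16.72, so K_p = 279.5/3.8 = 73.6.

K_p = 73.6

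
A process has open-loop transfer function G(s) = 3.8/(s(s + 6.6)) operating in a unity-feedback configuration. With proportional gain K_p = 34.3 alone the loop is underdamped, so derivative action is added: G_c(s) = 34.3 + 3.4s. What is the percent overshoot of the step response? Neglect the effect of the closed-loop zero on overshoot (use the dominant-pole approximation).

0.565%

Forward path: (34.3 + 3.4s)·3.8/(s(s+6.6)). The closed-loop characteristic equation is s² + (6.6 + 3.8·3.4)s + 3.8·34.3 = 0.
That is s² + 19.52s + 130.3 = 0, so ω_n = 11.42 rad/s and ζ = 19.52/(2·11.42) = 0.8549.
%OS = 100·exp(−πζ/√(1−ζ²)) = 0.565%.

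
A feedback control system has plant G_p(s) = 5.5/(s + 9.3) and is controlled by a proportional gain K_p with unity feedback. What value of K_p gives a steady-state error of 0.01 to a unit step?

For a type-0 loop with proportional control, e_ss = 1/(1 + K_p·G_p(0)).
G_p(0) = 0.5914. Require 1/(1 + K_p·0.5914) = 0.01, so 1 + 0.5914·K_p = 100.
K_p = (100 − 1)/0.5914 = 167.

K_p = 167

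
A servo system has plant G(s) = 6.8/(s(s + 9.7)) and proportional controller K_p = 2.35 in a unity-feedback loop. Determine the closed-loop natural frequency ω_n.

ω_n = 4 rad/s

1 + K_p·G(s) = 0 gives s² + 9.7s + 15.98 = 0.
Matching s² + 2ζω_n s + ω_n²: ω_n = √15.98 = 3.997 rad/s and 2ζω_n = 9.7, so ζ = 9.7/(2·3.997) = 1.21.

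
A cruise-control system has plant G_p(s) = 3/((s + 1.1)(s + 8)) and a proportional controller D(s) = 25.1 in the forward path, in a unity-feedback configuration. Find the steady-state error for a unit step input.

0.105

The loop is type 0. Static position error constant K_pos = D(0)·G_p(0) = 25.1·0.3409 = 8.557.
Steady-state error to a unit step: e_ss = 1/(1+K_pos) = 1/9.557 = 0.105.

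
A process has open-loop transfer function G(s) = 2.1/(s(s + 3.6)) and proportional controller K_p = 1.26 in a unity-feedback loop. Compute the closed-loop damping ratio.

ζ = 1.11

With unity feedback the closed-loop characteristic equation is s² + 3.6s + 1.26·2.1 = s² + 3.6s + 2.646 = 0.
So ω_n² = 2.646 ⇒ ω_n = 1.627 rad/s, and ζ = 3.6/(2ω_n) = 1.11.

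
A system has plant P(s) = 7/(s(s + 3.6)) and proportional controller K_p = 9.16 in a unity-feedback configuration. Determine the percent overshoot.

48.4%

The closed-loop denominator s² + 3.6s + 64.12 gives ω_n = √64.12 = 8.007 and ζ = 3.6/(2ω_n) = 0.2248.
%OS = 100·exp(−πζ/√(1−ζ²)) = 100·exp(−π·0.2248/√0.9495) = 48.4%.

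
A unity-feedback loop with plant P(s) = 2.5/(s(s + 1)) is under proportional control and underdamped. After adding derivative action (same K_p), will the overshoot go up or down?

With PD the characteristic equation becomes s² + (a + K·K_d)s + K·K_p = 0; the damping term grows, ζ rises, overshoot falls.

decrease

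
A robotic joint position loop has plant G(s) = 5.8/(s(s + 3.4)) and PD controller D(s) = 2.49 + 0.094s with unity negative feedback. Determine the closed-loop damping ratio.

ζ = 0.519

Forward path: (2.49 + 0.094s)·5.8/(s(s+3.4)). The closed-loop characteristic equation is s² + (3.4 + 5.8·0.094)s + 5.8·2.49 = 0.
That is s² + 3.945s + 14.44 = 0, so ω_n = 3.8 rad/s and ζ = 3.945/(2·3.8) = 0.5191.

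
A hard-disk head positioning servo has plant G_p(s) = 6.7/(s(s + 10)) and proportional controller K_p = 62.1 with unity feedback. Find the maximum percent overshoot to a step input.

From 1 + K_pG_p(s) = 0: s² + 10s + 416.1 = 0 ⇒ ω_n = 20.4, ζ = 0.2451.
%OS = 100·exp(−πζ/√(1−ζ²)) = 100·exp(−π·0.2451/√0.9399) = 45.2%.

45.2%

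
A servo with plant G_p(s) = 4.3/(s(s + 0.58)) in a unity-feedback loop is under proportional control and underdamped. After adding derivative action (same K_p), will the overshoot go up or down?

With PD the characteristic equation becomes s² + (a + K·K_d)s + K·K_p = 0; the damping term grows, ζ rises, overshoot falls.

decrease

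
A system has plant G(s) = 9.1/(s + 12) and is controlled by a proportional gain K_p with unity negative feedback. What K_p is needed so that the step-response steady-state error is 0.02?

Steady-state error for a unit step on this type-0 loop is 1/(1 + K_p·G(0)).
G(0) = 0.7583. Require 1/(1 + K_p·0.7583) = 0.02, so 1 + 0.7583·K_p = 50.
K_p = (50 − 1)/0.7583 = 64.6.

K_p = 64.6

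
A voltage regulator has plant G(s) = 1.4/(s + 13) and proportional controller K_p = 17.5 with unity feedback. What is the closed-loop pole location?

s = -37.5

Closed-loop transfer function: T(s) = K_p·G(s)/(1 + K_p·G(s)) = 24.5/(s + 13 + 24.5) = 24.5/(s + 37.5).
The closed-loop pole is at s = −37.5.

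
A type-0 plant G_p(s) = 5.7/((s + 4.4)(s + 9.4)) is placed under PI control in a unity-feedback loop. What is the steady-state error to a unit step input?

The PI controller's integrator makes the forward path type 1, so e_ss to a step is zero.

0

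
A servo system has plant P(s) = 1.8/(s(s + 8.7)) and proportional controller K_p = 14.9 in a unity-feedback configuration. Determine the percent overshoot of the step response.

0.773%

Closed-loop characteristic equation: s² + 8.7s + 26.82 = 0, so ω_n = 5.179 rad/s and ζ = 8.7/(2·5.179) = 0.84.
%OS = 100·exp(−πζ/√(1−ζ²)) = 100·exp(−π·0.84/√0.2945) = 0.773%.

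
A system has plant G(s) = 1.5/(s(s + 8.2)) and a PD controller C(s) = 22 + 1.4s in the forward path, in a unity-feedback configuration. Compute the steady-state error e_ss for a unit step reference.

The open loop C(s)G(s) has a pole at the origin (type 1), so the static position error constant is infinite and e_ss = 1/(1+∞) = 0.

0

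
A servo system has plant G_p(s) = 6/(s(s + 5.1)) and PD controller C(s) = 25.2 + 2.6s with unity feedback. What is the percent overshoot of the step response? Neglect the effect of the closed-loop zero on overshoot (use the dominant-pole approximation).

Forward path: (25.2 + 2.6s)·6/(s(s+5.1)). The closed-loop characteristic equation is s² + (5.1 + 6·2.6)s + 6·25.2 = 0.
That is s² + 20.7s + 151.2 = 0, so ω_n = 12.3 rad/s and ζ = 20.7/(2·12.3) = 0.8417.
%OS = 100·exp(−πζ/√(1−ζ²)) = 0.746%.

0.746%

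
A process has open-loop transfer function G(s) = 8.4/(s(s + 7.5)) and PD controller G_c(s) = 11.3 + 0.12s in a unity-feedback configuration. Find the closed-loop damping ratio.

Forward path: (11.3 + 0.12s)·8.4/(s(s+7.5)). The closed-loop characteristic equation is s² + (7.5 + 8.4·0.12)s + 8.4·11.3 = 0.
That is s² + 8.508s + 94.92 = 0, so ω_n = 9.743 rad/s and ζ = 8.508/(2·9.743) = 0.4366.

ζ = 0.437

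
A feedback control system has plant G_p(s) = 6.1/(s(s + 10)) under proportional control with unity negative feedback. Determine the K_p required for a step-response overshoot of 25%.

K_p = 25.1

From %OS = 100·exp(−πζ/√(1−ζ²)) = 25%, ζ = −ln(0.25)/√(π²+ln²(0.25)) = 0.4037.
Characteristic equation s² + 10s + 6.1K_p = 0 gives ζ = 10/(2√(6.1K_p)).
Setting ζ = 0.4037: √(6.1K_p) = 10/(2·0.4037) = 12.39, so K_p = 153.4/6.1 = 25.1.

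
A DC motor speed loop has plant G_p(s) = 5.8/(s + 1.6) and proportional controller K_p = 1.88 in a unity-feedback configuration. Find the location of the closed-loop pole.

Closed-loop transfer function: T(s) = K_p·G_p(s)/(1 + K_p·G_p(s)) = 10.9/(s + 1.6 + 10.9) = 10.9/(s + 12.5).
The closed-loop pole is at s = −12.5.

s = -12.5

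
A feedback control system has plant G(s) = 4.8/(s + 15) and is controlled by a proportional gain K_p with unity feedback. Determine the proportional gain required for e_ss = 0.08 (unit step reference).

For a type-0 loop with proportional control, e_ss = 1/(1 + K_p·G(0)).
G(0) = 0.32. Require 1/(1 + K_p·0.32) = 0.08, so 1 + 0.32·K_p = 12.5.
K_p = (12.5 − 1)/0.32 = 35.9.

K_p = 35.9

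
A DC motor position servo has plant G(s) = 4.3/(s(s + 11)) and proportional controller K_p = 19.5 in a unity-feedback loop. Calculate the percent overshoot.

The closed-loop denominator s² + 11s + 83.85 gives ω_n = √83.85 = 9.157 and ζ = 11/(2ω_n) = 0.6006.
%OS = 100·exp(−πζ/√(1−ζ²)) = 100·exp(−π·0.6006/√0.6392) = 9.44%.

9.44%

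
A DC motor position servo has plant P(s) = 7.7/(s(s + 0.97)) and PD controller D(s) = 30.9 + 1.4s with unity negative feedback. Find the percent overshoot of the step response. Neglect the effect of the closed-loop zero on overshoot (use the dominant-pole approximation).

27.4%

Forward path: (30.9 + 1.4s)·7.7/(s(s+0.97)). The closed-loop characteristic equation is s² + (0.97 + 7.7·1.4)s + 7.7·30.9 = 0.
That is s² + 11.75s + 237.9 = 0, so ω_n = 15.42 rad/s and ζ = 11.75/(2·15.42) = 0.3809.
%OS = 100·exp(−πζ/√(1−ζ²)) = 27.4%.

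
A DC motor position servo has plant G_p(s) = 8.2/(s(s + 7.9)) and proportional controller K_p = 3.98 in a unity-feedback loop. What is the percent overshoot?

The closed-loop denominator s² + 7.9s + 32.64 gives ω_n = √32.64 = 5.713 and ζ = 7.9/(2ω_n) = 0.6914.
%OS = 100·exp(−πζ/√(1−ζ²)) = 100·exp(−π·0.6914/√0.5219) = 4.95%.

4.95%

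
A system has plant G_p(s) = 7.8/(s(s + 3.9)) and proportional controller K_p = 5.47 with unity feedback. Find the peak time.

The closed-loop denominator s² + 3.9s + 42.67 gives ω_n = √42.67 = 6.532 and ζ = 3.9/(2ω_n) = 0.2985.
Damped frequency ω_d = ω_n√(1−ζ²) = 6.234 rad/s, so peak time T_p = π/ω_d = 0.504 s.

T_p = 0.504 s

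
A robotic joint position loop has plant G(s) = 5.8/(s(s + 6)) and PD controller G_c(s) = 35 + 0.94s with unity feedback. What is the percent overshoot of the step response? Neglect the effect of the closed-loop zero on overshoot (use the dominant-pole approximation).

25.2%

Forward path: (35 + 0.94s)·5.8/(s(s+6)). The closed-loop characteristic equation is s² + (6 + 5.8·0.94)s + 5.8·35 = 0.
That is s² + 11.45s + 203 = 0, so ω_n = 14.25 rad/s and ζ = 11.45/(2·14.25) = 0.4019.
%OS = 100·exp(−πζ/√(1−ζ²)) = 25.2%.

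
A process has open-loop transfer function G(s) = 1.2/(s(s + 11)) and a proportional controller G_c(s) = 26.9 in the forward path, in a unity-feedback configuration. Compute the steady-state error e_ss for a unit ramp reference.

0.341

The loop has one pole at the origin (type 1). Velocity error constant K_v = lim_{s→0} s·G_c(s)G(s) = 26.9·1.2/11 = 2.935.
Steady-state error to a unit ramp: e_ss = 1/K_v = 0.341.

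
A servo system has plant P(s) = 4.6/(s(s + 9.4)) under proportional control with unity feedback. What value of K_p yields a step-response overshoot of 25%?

K_p = 29.5

From %OS = 100·exp(−πζ/√(1−ζ²)) = 25%, ζ = −ln(0.25)/√(π²+ln²(0.25)) = 0.4037.
Characteristic equation s² + 9.4s + 4.6K_p = 0 gives ζ = 9.4/(2√(4.6K_p)).
Setting ζ = 0.4037: √(4.6K_p) = 9.4/(2·0.4037) = 11.64, so K_p = 135.5/4.6 = 29.5.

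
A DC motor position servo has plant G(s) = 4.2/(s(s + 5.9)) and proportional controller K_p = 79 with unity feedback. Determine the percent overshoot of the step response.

59.7%

From 1 + K_pG(s) = 0: s² + 5.9s + 331.8 = 0 ⇒ ω_n = 18.22, ζ = 0.162.
%OS = 100·exp(−πζ/√(1−ζ²)) = 100·exp(−π·0.162/√0.9738) = 59.7%.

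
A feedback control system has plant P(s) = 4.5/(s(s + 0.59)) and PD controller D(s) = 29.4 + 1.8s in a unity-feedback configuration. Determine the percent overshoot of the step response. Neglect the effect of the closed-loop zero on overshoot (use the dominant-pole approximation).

27.8%

Forward path: (29.4 + 1.8s)·4.5/(s(s+0.59)). The closed-loop characteristic equation is s² + (0.59 + 4.5·1.8)s + 4.5·29.4 = 0.
That is s² + 8.69s + 132.3 = 0, so ω_n = 11.5 rad/s and ζ = 8.69/(2·11.5) = 0.3778.
%OS = 100·exp(−πζ/√(1−ζ²)) = 27.8%.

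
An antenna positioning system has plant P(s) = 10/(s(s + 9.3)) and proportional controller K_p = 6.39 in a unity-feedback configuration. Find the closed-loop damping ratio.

With unity feedback the closed-loop characteristic equation is s² + 9.3s + 6.39·10 = s² + 9.3s + 63.9 = 0.
So ω_n² = 63.9 ⇒ ω_n = 7.994 rad/s, and ζ = 9.3/(2ω_n) = 0.582.

ζ = 0.582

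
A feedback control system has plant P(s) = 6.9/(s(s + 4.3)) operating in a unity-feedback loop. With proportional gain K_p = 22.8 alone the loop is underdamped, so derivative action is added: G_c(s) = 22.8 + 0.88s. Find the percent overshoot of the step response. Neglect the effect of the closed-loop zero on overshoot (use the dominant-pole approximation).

24%

Forward path: (22.8 + 0.88s)·6.9/(s(s+4.3)). The closed-loop characteristic equation is s² + (4.3 + 6.9·0.88)s + 6.9·22.8 = 0.
That is s² + 10.37s + 157.3 = 0, so ω_n = 12.54 rad/s and ζ = 10.37/(2·12.54) = 0.4135.
%OS = 100·exp(−πζ/√(1−ζ²)) = 24%.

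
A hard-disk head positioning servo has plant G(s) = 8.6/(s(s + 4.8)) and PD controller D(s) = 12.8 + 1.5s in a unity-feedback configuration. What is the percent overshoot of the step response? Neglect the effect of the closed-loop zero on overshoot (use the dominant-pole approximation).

0.72%

Forward path: (12.8 + 1.5s)·8.6/(s(s+4.8)). The closed-loop characteristic equation is s² + (4.8 + 8.6·1.5)s + 8.6·12.8 = 0.
That is s² + 17.7s + 110.1 = 0, so ω_n = 10.49 rad/s and ζ = 17.7/(2·10.49) = 0.8435.
%OS = 100·exp(−πζ/√(1−ζ²)) = 0.72%.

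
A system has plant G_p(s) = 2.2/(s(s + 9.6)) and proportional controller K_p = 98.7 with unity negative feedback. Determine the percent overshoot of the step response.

33.9%

Closed-loop characteristic equation: s² + 9.6s + 217.1 = 0, so ω_n = 14.74 rad/s and ζ = 9.6/(2·14.74) = 0.3257.
%OS = 100·exp(−πζ/√(1−ζ²)) = 100·exp(−π·0.3257/√0.8939) = 33.9%.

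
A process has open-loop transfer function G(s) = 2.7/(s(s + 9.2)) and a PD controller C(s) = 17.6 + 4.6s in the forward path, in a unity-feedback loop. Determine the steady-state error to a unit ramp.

0.194

The loop has one pole at the origin (type 1). Velocity error constant K_v = lim_{s→0} s·C(s)G(s) = 17.6·2.7/9.2 = 5.165.
Steady-state error to a unit ramp: e_ss = 1/K_v = 0.194.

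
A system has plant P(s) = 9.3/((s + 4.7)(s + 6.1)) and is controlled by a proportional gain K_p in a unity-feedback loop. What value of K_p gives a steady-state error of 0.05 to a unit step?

Steady-state error for a unit step on this type-0 loop is 1/(1 + K_p·P(0)).
P(0) = 0.3244. Require 1/(1 + K_p·0.3244) = 0.05, so 1 + 0.3244·K_p = 20.
K_p = (20 − 1)/0.3244 = 58.6.

K_p = 58.6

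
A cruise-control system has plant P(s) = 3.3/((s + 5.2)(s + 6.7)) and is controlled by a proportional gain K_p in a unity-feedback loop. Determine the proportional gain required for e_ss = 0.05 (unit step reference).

Steady-state error for a unit step on this type-0 loop is 1/(1 + K_p·P(0)).
P(0) = 0.09472. Require 1/(1 + K_p·0.09472) = 0.05, so 1 + 0.09472·K_p = 20.
K_p = (20 − 1)/0.09472 = 201.

K_p = 201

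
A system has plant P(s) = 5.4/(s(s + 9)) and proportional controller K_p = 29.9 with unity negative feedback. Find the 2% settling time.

T_s ≈ 0.889 s

Closed-loop characteristic equation: s² + 9s + 161.5 = 0, so ω_n = 12.71 rad/s and ζ = 9/(2·12.71) = 0.3541.
2% settling time T_s ≈ 4/(ζω_n) = 4/4.5 = 0.889 s.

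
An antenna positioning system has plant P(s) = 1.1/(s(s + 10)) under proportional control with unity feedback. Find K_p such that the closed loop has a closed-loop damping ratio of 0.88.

Closed-loop characteristic equation: s² + 10s + K_p·1.1 = 0.
So ω_n = √(1.1K_p) and 2ζω_n = 10, giving ζ = 10/(2√(1.1K_p)).
Setting ζ = 0.88: √(1.1K_p) = 10/(2·0.88) = 5.682, so K_p = 32.28/1.1 = 29.3.

K_p = 29.3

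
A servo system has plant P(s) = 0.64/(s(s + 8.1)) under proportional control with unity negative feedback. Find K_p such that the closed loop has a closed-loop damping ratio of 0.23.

Closed-loop characteristic equation: s² + 8.1s + K_p·0.64 = 0.
So ω_n = √(0.64K_p) and 2ζω_n = 8.1, giving ζ = 8.1/(2√(0.64K_p)).
Setting ζ = 0.23: √(0.64K_p) = 8.1/(2·0.23) = 17.61, so K_p = 310.1/0.64 = 484.

K_p = 484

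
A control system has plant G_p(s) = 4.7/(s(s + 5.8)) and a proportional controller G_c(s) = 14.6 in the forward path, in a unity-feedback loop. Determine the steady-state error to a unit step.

The open loop G_c(s)G_p(s) has a pole at the origin (type 1), so the static position error constant is infinite and e_ss = 1/(1+∞) = 0.

0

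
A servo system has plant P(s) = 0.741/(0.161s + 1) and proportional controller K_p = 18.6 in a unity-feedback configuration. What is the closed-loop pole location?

Closed loop: T(s) = K_p·P/(1+K_p·P) = 13.78/(0.161s + 1 + 13.78), with pole at s = −(1 + 13.78)/0.161 = −91.82.

s = -91.82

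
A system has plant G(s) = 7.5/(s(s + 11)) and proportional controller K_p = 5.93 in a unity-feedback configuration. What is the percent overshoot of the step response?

1.02%

From 1 + K_pG(s) = 0: s² + 11s + 44.47 = 0 ⇒ ω_n = 6.669, ζ = 0.8247.
%OS = 100·exp(−πζ/√(1−ζ²)) = 100·exp(−π·0.8247/√0.3198) = 1.02%.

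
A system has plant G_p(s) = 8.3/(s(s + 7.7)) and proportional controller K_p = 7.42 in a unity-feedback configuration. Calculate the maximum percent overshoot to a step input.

Closed-loop characteristic equation: s² + 7.7s + 61.59 = 0, so ω_n = 7.848 rad/s and ζ = 7.7/(2·7.848) = 0.4906.
%OS = 100·exp(−πζ/√(1−ζ²)) = 100·exp(−π·0.4906/√0.7593) = 17.1%.

17.1%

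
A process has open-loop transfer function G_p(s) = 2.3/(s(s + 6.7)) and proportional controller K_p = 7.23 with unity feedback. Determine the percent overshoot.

1.08%

From 1 + K_pG_p(s) = 0: s² + 6.7s + 16.63 = 0 ⇒ ω_n = 4.078, ζ = 0.8215.
%OS = 100·exp(−πζ/√(1−ζ²)) = 100·exp(−π·0.8215/√0.3251) = 1.08%.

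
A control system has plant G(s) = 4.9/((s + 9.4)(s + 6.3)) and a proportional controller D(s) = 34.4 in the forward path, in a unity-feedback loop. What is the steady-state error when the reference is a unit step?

The loop is type 0. Static position error constant K_pos = D(0)·G(0) = 34.4·0.08274 = 2.846.
Steady-state error to a unit step: e_ss = 1/(1+K_pos) = 1/3.846 = 0.26.

0.26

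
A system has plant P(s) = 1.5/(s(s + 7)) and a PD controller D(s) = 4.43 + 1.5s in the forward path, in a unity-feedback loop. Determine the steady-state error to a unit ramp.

1.05

The loop has one pole at the origin (type 1). Velocity error constant K_v = lim_{s→0} s·D(s)P(s) = 4.43·1.5/7 = 0.9493.
Steady-state error to a unit ramp: e_ss = 1/K_v = 1.05.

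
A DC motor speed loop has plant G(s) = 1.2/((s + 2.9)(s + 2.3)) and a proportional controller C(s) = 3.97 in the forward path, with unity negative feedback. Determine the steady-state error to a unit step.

The loop is type 0. Static position error constant K_pos = C(0)·G(0) = 3.97·0.1799 = 0.7142.
Steady-state error to a unit step: e_ss = 1/(1+K_pos) = 1/1.714 = 0.583.

0.583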